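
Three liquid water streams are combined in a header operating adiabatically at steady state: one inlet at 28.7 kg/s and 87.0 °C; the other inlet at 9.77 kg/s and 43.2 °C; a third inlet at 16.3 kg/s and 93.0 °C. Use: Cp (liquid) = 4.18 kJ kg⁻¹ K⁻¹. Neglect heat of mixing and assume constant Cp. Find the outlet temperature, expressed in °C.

T_out = 81.0 °C

No heat crosses the boundary, so H_out = H_in.
Σ ṁᵢCp,ᵢTᵢ = 28.7×4.18×87.0 + 9.77×4.18×43.2 + 16.3×4.18×93.0 = 18538
Σ ṁᵢCp,ᵢ = 28.7×4.18 + 9.77×4.18 + 16.3×4.18 = 228.94
T_out = 18538 / 228.94 = 80.973 °C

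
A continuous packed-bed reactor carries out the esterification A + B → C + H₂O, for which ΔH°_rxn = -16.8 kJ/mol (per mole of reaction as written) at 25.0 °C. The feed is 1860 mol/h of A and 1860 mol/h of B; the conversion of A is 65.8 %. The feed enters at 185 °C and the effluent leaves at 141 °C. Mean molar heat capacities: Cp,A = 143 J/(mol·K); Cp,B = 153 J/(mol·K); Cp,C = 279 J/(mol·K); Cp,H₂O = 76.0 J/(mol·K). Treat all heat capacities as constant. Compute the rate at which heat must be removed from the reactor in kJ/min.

Extent of reaction ξ = 0.658 × 1860 = 1223.9 mol/h
Reaction term: ξ·ΔH°_rxn = 1223.9 × -16.8 = -20561 kJ/h
Sensible, feed 185→25 °C: -88090 kJ/h
Outlet flows (mol/h): A 636.12, B 636.12, C 1223.9, H₂O 1223.9
Sensible, products 25→141 °C: 72241 kJ/h
Q = ΔH = -36410 kJ/h = -10.114 kW
Heat removed = 606.83 kJ/min

Q_out = 607 kJ/min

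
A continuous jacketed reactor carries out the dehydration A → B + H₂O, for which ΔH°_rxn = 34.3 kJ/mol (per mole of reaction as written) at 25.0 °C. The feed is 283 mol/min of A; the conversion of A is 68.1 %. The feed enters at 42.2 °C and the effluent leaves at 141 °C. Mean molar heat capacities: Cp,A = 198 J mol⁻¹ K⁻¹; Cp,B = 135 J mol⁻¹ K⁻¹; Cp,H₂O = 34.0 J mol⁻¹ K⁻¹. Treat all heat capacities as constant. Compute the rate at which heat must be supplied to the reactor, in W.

Extent of reaction ξ = 0.681 × 283 = 192.72 mol/min
Reaction term: ξ·ΔH°_rxn = 192.72 × 34.3 = 6610.4 kJ/min
Sensible, feed 42.2→25 °C: -963.78 kJ/min
Outlet flows (mol/min): A 90.277, B 192.72, H₂O 192.72
Sensible, products 25→141 °C: 5851.6 kJ/min
Q = ΔH = 11498 kJ/min = 191.64 kW
Heat supplied = 191640 W

Q_in = 192000 W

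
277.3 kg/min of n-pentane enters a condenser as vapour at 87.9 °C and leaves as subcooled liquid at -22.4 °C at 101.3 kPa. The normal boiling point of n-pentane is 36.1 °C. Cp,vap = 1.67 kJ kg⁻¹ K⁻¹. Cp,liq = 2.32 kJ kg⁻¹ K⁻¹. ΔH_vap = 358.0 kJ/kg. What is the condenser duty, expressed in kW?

vapour 87.9→36.1 °C: -86.506 kJ/kg
condensation at 36.1 °C: -358 kJ/kg
liquid 36.1→-22.4 °C: -135.72 kJ/kg
Δh = -86.506 + -358 + -135.72 = -580.23 kJ/kg
Q = ṁ·Δh = 277.3 kg/min × -580.23 kJ/kg = -160900 kJ/min
|Q| = 2681.6 kW

Q_c = 2680 kW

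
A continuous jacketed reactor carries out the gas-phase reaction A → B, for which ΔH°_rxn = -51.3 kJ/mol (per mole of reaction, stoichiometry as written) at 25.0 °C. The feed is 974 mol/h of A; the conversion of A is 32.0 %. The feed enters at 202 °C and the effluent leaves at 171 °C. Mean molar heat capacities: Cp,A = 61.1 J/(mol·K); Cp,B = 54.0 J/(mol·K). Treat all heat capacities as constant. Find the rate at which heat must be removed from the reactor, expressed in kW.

Extent of reaction ξ = 0.320 × 974 = 311.68 mol/h
Reaction term: ξ·ΔH°_rxn = 311.68 × -51.3 = -15989 kJ/h
Sensible, feed 202→25 °C: -10534 kJ/h
Outlet flows (mol/h): A 662.32, B 311.68
Sensible, products 25→171 °C: 8365.6 kJ/h
Q = ΔH = -18157 kJ/h = -5.0436 kW
Heat removed = 5.0436 kW

Q_out = 5.04 kW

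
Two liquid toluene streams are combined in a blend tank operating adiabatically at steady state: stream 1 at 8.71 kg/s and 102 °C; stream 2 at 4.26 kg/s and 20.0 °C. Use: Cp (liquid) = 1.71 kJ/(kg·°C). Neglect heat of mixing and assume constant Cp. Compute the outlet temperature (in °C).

Adiabatic, steady state ⇒ Σ ṁᵢCp,ᵢ(T_out − Tᵢ) = 0
Σ ṁᵢCp,ᵢTᵢ = 8.71×1.71×102 + 4.26×1.71×20.0 = 1664.9
Σ ṁᵢCp,ᵢ = 8.71×1.71 + 4.26×1.71 = 22.179
T_out = 1664.9 / 22.179 = 75.067 °C

T_out = 75.1 °C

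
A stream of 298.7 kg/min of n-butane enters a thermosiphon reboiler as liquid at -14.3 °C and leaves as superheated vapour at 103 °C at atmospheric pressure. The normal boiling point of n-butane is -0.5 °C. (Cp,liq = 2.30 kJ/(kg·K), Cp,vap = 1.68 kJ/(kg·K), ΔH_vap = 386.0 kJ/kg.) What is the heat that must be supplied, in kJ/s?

Q = 2950 kJ/s

liquid -14.3→-0.5 °C: 31.74 kJ/kg
vaporisation at -0.5 °C: 386 kJ/kg
vapour -0.5→103 °C: 173.88 kJ/kg
Δh = 31.74 + 386 + 173.88 = 591.62 kJ/kg
Q = ṁ·Δh = 298.7 kg/min × 591.62 kJ/kg = 176720 kJ/min
|Q| = 2945.3 kW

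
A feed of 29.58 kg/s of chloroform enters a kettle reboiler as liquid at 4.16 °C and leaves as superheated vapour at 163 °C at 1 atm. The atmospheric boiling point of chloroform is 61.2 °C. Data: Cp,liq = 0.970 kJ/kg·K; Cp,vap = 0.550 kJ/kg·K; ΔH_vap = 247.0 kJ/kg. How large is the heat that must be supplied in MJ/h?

liquid 4.16→61.2 °C: 55.329 kJ/kg
vaporisation at 61.2 °C: 247 kJ/kg
vapour 61.2→163 °C: 55.99 kJ/kg
Δh = 55.329 + 247 + 55.99 = 358.32 kJ/kg
Q = ṁ·Δh = 29.58 kg/s × 358.32 kJ/kg = 10599 kJ/s
|Q| = 10599 kW = 38157 MJ/h

Q = 38200 MJ/h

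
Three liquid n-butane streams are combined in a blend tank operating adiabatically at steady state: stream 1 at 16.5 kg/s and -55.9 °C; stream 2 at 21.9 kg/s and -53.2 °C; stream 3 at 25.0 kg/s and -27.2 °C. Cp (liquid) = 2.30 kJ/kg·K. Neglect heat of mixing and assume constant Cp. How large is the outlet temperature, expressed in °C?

T_out = -43.7 °C

No heat crosses the boundary, so H_out = H_in.
Σ ṁᵢCp,ᵢTᵢ = 16.5×2.30×-55.9 + 21.9×2.30×-53.2 + 25.0×2.30×-27.2 = -6365.1
Σ ṁᵢCp,ᵢ = 16.5×2.30 + 21.9×2.30 + 25.0×2.30 = 145.82
T_out = -6365.1 / 145.82 = -43.65 °C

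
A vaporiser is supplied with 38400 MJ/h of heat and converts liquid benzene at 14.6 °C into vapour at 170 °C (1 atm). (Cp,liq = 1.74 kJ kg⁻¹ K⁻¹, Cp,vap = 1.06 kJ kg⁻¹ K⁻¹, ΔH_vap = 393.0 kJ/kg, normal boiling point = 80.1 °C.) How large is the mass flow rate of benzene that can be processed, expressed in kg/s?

ṁ = 17.7 kg/s

Δh = 1.74×(80.1−14.6) + 393.0 + 1.06×(170−80.1) = 602.26 kJ/kg
Q = 38400 MJ/h = 10667 kJ/s = 10667 kJ/s
ṁ = Q/Δh = 10667 / 602.26 = 17.711 kg/s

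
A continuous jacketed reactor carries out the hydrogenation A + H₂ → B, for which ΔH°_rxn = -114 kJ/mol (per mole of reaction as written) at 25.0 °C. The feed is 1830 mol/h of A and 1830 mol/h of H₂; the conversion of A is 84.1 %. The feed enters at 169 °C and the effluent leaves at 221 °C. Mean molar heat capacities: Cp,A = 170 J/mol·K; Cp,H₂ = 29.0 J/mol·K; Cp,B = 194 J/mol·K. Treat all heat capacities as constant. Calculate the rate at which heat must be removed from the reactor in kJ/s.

Extent of reaction ξ = 0.841 × 1830 = 1539 mol/h
Reaction term: ξ·ΔH°_rxn = 1539 × -114 = -175450 kJ/h
Sensible, feed 169→25 °C: -52440 kJ/h
Outlet flows (mol/h): A 290.97, H₂ 290.97, B 1539
Sensible, products 25→221 °C: 69869 kJ/h
Q = ΔH = -158020 kJ/h = -43.895 kW
Heat removed = 43.895 kJ/s

Q_out = 43.9 kJ/s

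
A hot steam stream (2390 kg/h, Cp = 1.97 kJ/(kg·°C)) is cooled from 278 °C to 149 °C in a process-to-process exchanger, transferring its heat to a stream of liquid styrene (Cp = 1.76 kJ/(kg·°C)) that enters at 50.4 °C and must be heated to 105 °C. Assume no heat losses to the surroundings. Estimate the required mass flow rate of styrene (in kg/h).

Heat released by hot stream: Q = 2390 × 1.97 × (278 − 149) = 607370 kJ/h
Energy balance on cold side (adiabatic exchanger): Q = ṁ_c·Cp_c·(T_c,out − T_c,in)
ṁ_c = 607370 / [1.76 × (105 − 50.4)] = 6320.5 kg/h

ṁ_c = 6320 kg/h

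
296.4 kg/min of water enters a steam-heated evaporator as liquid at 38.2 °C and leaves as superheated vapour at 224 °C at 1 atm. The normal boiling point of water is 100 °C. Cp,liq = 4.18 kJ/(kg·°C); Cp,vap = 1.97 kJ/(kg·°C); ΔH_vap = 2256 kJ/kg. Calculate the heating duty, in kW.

liquid 38.2→100 °C: 258.32 kJ/kg
vaporisation at 100 °C: 2256 kJ/kg
vapour 100→224 °C: 244.28 kJ/kg
Δh = 258.32 + 2256 + 244.28 = 2758.6 kJ/kg
Q = ṁ·Δh = 296.4 kg/min × 2758.6 kJ/kg = 817650 kJ/min
|Q| = 13628 kW

Q = 13600 kW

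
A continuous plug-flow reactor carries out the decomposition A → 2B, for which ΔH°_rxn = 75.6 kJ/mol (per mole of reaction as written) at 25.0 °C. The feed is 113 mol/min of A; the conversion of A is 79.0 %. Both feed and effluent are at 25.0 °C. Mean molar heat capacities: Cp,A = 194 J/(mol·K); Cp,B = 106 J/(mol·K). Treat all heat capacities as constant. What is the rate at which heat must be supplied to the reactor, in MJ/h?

Extent of reaction ξ = 0.790 × 113 = 89.27 mol/min
Reaction term: ξ·ΔH°_rxn = 89.27 × 75.6 = 6748.8 kJ/min
Q = ΔH = 6748.8 kJ/min = 112.48 kW
Heat supplied = 404.93 MJ/h

Q_in = 405 MJ/h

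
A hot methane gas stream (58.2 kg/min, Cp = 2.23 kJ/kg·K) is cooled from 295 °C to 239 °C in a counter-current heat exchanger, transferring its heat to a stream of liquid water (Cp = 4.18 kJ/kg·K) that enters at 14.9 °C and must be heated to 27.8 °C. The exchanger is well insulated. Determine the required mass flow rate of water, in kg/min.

Heat released by hot stream: Q = 58.2 × 2.23 × (295 − 239) = 7268 kJ/min
Energy balance on cold side (adiabatic exchanger): Q = ṁ_c·Cp_c·(T_c,out − T_c,in)
ṁ_c = 7268 / [4.18 × (27.8 − 14.9)] = 134.79 kg/min

ṁ_c = 135 kg/min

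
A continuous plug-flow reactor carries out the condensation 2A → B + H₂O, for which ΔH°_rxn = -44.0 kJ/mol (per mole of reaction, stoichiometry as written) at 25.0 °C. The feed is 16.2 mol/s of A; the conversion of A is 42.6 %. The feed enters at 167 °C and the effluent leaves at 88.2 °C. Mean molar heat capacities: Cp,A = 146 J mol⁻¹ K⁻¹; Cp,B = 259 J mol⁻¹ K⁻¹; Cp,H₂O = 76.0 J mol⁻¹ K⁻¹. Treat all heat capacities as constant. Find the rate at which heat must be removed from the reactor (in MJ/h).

Extent of reaction ξ = 0.426 × 16.2 / 2 = 3.4506 mol/s
Reaction term: ξ·ΔH°_rxn = 3.4506 × -44.0 = -151.83 kJ/s
Sensible, feed 167→25 °C: -335.86 kJ/s
Outlet flows (mol/s): A 9.2988, B 3.4506, H₂O 3.4506
Sensible, products 25→88.2 °C: 158.86 kJ/s
Q = ΔH = -328.83 kJ/s = -328.83 kW
Heat removed = 1183.8 MJ/h

Q_out = 1180 MJ/h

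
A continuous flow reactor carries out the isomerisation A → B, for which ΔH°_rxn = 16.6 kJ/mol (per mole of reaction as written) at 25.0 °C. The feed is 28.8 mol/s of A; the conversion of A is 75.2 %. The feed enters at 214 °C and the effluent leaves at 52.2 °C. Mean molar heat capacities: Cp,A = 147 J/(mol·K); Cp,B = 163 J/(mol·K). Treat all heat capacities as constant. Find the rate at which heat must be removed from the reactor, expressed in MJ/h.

Q_out = 1140 MJ/h

Extent of reaction ξ = 0.752 × 28.8 = 21.658 mol/s
Reaction term: ξ·ΔH°_rxn = 21.658 × 16.6 = 359.52 kJ/s
Sensible, feed 214→25 °C: -800.15 kJ/s
Outlet flows (mol/s): A 7.1424, B 21.658
Sensible, products 25→52.2 °C: 124.58 kJ/s
Q = ΔH = -316.05 kJ/s = -316.05 kW
Heat removed = 1137.8 MJ/h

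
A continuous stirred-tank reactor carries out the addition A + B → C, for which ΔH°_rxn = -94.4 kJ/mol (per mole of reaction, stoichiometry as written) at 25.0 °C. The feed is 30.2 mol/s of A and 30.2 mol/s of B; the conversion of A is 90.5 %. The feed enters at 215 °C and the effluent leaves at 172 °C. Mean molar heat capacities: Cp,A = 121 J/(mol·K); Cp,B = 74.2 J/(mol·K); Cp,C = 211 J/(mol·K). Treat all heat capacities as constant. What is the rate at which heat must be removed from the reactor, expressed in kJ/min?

Q_out = 166000 kJ/min

Extent of reaction ξ = 0.905 × 30.2 = 27.331 mol/s
Reaction term: ξ·ΔH°_rxn = 27.331 × -94.4 = -2580 kJ/s
Sensible, feed 215→25 °C: -1120.1 kJ/s
Outlet flows (mol/s): A 2.869, B 2.869, C 27.331
Sensible, products 25→172 °C: 930.05 kJ/s
Q = ΔH = -2770.1 kJ/s = -2770.1 kW
Heat removed = 166200 kJ/min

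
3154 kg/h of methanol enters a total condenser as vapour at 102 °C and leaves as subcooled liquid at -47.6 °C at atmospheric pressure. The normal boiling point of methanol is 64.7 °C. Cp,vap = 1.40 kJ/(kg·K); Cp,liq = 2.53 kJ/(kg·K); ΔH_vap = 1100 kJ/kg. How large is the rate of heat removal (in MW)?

vapour 102→64.7 °C: -52.22 kJ/kg
condensation at 64.7 °C: -1100 kJ/kg
liquid 64.7→-47.6 °C: -284.12 kJ/kg
Δh = -52.22 + -1100 + -284.12 = -1436.3 kJ/kg
Q = ṁ·Δh = 3154 kg/h × -1436.3 kJ/kg = -4.5302e+06 kJ/h
|Q| = 1258.4 kW = 1.2584 MW

Q_c = 1.26 MW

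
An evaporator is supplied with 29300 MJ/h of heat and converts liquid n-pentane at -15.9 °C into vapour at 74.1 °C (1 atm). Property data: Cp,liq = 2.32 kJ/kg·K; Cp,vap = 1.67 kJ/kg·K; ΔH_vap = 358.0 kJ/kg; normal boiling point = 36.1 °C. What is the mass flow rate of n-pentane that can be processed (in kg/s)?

ṁ = 15.0 kg/s

Δh = 2.32×(36.1−-15.9) + 358.0 + 1.67×(74.1−36.1) = 542.1 kJ/kg
Q = 29300 MJ/h = 8138.9 kJ/s = 8138.9 kJ/s
ṁ = Q/Δh = 8138.9 / 542.1 = 15.014 kg/s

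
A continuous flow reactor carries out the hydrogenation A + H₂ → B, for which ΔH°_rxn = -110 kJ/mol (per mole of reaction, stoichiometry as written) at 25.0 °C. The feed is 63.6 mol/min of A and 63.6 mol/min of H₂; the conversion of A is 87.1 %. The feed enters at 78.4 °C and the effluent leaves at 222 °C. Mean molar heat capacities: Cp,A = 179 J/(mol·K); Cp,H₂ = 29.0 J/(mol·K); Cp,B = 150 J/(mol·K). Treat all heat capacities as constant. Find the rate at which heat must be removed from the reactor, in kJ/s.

Extent of reaction ξ = 0.871 × 63.6 = 55.396 mol/min
Reaction term: ξ·ΔH°_rxn = 55.396 × -110 = -6093.5 kJ/min
Sensible, feed 78.4→25 °C: -706.42 kJ/min
Outlet flows (mol/min): A 8.2044, H₂ 8.2044, B 55.396
Sensible, products 25→222 °C: 1973.1 kJ/min
Q = ΔH = -4826.8 kJ/min = -80.447 kW
Heat removed = 80.447 kJ/s

Q_out = 80.4 kJ/s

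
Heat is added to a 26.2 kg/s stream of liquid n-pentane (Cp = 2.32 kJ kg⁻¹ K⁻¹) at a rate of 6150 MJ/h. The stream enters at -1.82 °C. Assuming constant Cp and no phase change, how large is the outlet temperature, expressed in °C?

T_out = 26.3 °C

Q = 6150 MJ/h = 1708.3 kJ/s
ΔT = Q/(ṁ·Cp) = 1708.3/(26.2×2.32) = 28.105 K
T_out = -1.82 + 28.105 = 26.285 °C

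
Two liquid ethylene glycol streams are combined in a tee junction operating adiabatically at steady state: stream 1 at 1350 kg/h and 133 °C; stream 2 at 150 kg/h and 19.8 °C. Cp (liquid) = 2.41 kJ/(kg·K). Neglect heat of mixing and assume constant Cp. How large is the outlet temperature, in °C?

Energy balance with Q = 0: Σ ṁᵢCp,ᵢ(T_out − Tᵢ) = 0
T_out = Σ ṁᵢCp,ᵢTᵢ / Σ ṁᵢCp,ᵢ
      = 439870 / 3615 = 121.68 °C

T_out = 122 °C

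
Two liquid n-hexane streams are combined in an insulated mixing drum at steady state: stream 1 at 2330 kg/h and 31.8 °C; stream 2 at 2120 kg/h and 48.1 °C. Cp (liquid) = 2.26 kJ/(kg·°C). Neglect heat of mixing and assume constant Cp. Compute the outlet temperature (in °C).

Adiabatic, steady state ⇒ Σ ṁᵢCp,ᵢ(T_out − Tᵢ) = 0
Σ ṁᵢCp,ᵢTᵢ = 2330×2.26×31.8 + 2120×2.26×48.1 = 397910
Σ ṁᵢCp,ᵢ = 2330×2.26 + 2120×2.26 = 10057
T_out = 397910 / 10057 = 39.565 °C

T_out = 39.6 °C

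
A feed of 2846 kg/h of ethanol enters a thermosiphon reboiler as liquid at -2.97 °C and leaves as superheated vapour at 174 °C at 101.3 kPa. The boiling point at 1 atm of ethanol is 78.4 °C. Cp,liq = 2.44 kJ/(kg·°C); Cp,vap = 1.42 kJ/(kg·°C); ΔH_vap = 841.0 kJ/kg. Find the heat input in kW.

liquid -2.97→78.4 °C: 198.54 kJ/kg
vaporisation at 78.4 °C: 841 kJ/kg
vapour 78.4→174 °C: 135.75 kJ/kg
Δh = 198.54 + 841 + 135.75 = 1175.3 kJ/kg
Q = ṁ·Δh = 2846 kg/h × 1175.3 kJ/kg = 3.3449e+06 kJ/h
|Q| = 929.14 kW

Q = 929 kW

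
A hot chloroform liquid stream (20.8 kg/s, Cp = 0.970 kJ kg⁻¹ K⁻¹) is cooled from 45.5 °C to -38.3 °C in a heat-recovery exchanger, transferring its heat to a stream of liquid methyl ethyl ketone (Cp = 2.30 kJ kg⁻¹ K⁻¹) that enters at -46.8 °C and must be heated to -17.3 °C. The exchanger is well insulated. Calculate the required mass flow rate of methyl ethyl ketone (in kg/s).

Heat released by hot stream: Q = 20.8 × 0.970 × (45.5 − -38.3) = 1690.7 kJ/s
Energy balance on cold side (adiabatic exchanger): Q = ṁ_c·Cp_c·(T_c,out − T_c,in)
ṁ_c = 1690.7 / [2.30 × (-17.3 − -46.8)] = 24.919 kg/s

ṁ_c = 24.9 kg/s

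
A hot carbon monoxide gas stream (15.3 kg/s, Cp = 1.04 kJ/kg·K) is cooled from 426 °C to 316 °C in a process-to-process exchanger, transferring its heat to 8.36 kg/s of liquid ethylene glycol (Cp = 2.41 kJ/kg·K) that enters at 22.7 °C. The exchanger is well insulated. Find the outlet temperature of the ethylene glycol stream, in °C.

Heat released by hot stream: Q = 15.3 × 1.04 × (426 − 316) = 1750.3 kJ/s
Energy balance on cold side (adiabatic exchanger): Q = ṁ_c·Cp_c·(T_c,out − T_c,in)
T_c,out = 22.7 + 1750.3/(8.36 × 2.41) = 109.57 °C

T_c,out = 110 °C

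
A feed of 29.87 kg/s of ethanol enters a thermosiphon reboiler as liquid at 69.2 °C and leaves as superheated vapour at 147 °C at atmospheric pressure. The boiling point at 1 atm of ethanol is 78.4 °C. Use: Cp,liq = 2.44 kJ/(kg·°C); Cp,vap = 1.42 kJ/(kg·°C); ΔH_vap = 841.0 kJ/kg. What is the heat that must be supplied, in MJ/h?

Q = 103000 MJ/h

liquid 69.2→78.4 °C: 22.448 kJ/kg
vaporisation at 78.4 °C: 841 kJ/kg
vapour 78.4→147 °C: 97.412 kJ/kg
Δh = 22.448 + 841 + 97.412 = 960.86 kJ/kg
Q = ṁ·Δh = 29.87 kg/s × 960.86 kJ/kg = 28701 kJ/s
|Q| = 28701 kW = 103320 MJ/h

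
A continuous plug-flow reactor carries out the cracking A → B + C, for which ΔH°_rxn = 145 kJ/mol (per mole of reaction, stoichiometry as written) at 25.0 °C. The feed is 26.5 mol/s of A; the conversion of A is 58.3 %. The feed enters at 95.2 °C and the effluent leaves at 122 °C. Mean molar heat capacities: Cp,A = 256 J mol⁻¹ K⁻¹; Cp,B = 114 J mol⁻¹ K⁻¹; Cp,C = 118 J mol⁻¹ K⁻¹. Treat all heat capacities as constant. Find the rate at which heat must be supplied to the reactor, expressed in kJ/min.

Extent of reaction ξ = 0.583 × 26.5 = 15.449 mol/s
Reaction term: ξ·ΔH°_rxn = 15.449 × 145 = 2240.2 kJ/s
Sensible, feed 95.2→25 °C: -476.24 kJ/s
Outlet flows (mol/s): A 11.051, B 15.449, C 15.449
Sensible, products 25→122 °C: 622.08 kJ/s
Q = ΔH = 2386 kJ/s = 2386 kW
Heat supplied = 143160 kJ/min

Q_in = 143000 kJ/min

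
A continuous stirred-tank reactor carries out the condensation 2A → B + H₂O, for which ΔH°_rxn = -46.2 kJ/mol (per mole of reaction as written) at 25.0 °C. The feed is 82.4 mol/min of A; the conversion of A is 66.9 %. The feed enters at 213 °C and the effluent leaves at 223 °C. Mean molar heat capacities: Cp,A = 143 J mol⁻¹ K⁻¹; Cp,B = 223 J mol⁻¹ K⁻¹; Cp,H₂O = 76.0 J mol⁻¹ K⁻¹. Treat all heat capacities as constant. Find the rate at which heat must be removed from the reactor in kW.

Extent of reaction ξ = 0.669 × 82.4 / 2 = 27.563 mol/min
Reaction term: ξ·ΔH°_rxn = 27.563 × -46.2 = -1273.4 kJ/min
Sensible, feed 213→25 °C: -2215.2 kJ/min
Outlet flows (mol/min): A 27.274, B 27.563, H₂O 27.563
Sensible, products 25→223 °C: 2404 kJ/min
Q = ΔH = -1084.6 kJ/min = -18.077 kW
Heat removed = 18.077 kW

Q_out = 18.1 kW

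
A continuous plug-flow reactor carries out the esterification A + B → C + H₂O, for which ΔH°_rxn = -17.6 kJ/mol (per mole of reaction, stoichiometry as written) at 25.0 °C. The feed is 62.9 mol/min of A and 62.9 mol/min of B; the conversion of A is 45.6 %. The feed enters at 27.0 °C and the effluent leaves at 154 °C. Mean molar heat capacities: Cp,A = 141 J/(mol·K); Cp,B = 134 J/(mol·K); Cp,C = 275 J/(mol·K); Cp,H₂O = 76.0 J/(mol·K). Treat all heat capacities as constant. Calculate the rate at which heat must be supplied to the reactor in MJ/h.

Extent of reaction ξ = 0.456 × 62.9 = 28.682 mol/min
Reaction term: ξ·ΔH°_rxn = 28.682 × -17.6 = -504.81 kJ/min
Sensible, feed 27.0→25 °C: -34.595 kJ/min
Outlet flows (mol/min): A 34.218, B 34.218, C 28.682, H₂O 28.682
Sensible, products 25→154 °C: 2512.6 kJ/min
Q = ΔH = 1973.2 kJ/min = 32.886 kW
Heat supplied = 118.39 MJ/h

Q_in = 118 MJ/h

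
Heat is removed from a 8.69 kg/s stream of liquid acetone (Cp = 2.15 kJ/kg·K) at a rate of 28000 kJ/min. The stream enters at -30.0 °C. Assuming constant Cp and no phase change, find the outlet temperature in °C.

Q = 28000 kJ/min = 466.67 kJ/s
ΔT = Q/(ṁ·Cp) = 466.67/(8.69×2.15) = 24.977 K
T_out = -30.0 − 24.977 = -54.977 °C

T_out = -55.0 °C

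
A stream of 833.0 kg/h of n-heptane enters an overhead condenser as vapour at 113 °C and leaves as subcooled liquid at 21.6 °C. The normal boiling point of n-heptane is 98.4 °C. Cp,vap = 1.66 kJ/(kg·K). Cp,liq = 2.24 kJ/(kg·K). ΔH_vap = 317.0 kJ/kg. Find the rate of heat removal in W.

vapour 113→98.4 °C: -24.236 kJ/kg
condensation at 98.4 °C: -317 kJ/kg
liquid 98.4→21.6 °C: -172.03 kJ/kg
Δh = -24.236 + -317 + -172.03 = -513.27 kJ/kg
Q = ṁ·Δh = 833.0 kg/h × -513.27 kJ/kg = -427550 kJ/h
|Q| = 118.76 kW = 118760 W

Q_c = 119000 W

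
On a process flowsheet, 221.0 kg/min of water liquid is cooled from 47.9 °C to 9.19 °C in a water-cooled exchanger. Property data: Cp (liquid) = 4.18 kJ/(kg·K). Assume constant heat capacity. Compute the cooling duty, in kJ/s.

Q = ṁ·Cp·ΔT = 221.0 × 4.18 × (9.19 − 47.9) = -35760 kJ/min
Converting: 35760 / 60 s = 595.99 kW

Q_c = 596 kJ/s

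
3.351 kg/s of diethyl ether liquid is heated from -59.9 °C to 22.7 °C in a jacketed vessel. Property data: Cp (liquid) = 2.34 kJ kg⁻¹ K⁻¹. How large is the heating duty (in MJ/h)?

Q = 2330 MJ/h

Q = ṁ·Cp·ΔT = 3.351 × 2.34 × (22.7 − -59.9) = 647.69 kJ/s
Heating duty = 2331.7 MJ/h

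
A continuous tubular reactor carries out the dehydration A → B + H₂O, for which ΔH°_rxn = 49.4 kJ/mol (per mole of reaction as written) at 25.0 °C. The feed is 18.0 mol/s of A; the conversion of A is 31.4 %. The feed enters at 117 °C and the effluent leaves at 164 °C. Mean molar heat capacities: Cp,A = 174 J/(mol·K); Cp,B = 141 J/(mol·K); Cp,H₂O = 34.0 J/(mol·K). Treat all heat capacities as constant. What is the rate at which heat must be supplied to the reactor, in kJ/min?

Extent of reaction ξ = 0.314 × 18.0 = 5.652 mol/s
Reaction term: ξ·ΔH°_rxn = 5.652 × 49.4 = 279.21 kJ/s
Sensible, feed 117→25 °C: -288.14 kJ/s
Outlet flows (mol/s): A 12.348, B 5.652, H₂O 5.652
Sensible, products 25→164 °C: 436.13 kJ/s
Q = ΔH = 427.2 kJ/s = 427.2 kW
Heat supplied = 25632 kJ/min

Q_in = 25600 kJ/min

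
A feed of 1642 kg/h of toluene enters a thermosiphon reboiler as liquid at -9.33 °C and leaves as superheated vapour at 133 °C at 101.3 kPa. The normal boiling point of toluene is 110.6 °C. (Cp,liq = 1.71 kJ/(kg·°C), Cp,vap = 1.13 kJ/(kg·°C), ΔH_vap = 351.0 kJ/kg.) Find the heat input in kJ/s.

Q = 265 kJ/s

liquid -9.33→110.6 °C: 205.08 kJ/kg
vaporisation at 110.6 °C: 351 kJ/kg
vapour 110.6→133 °C: 25.312 kJ/kg
Δh = 205.08 + 351 + 25.312 = 581.39 kJ/kg
Q = ṁ·Δh = 1642 kg/h × 581.39 kJ/kg = 954650 kJ/h
|Q| = 265.18 kW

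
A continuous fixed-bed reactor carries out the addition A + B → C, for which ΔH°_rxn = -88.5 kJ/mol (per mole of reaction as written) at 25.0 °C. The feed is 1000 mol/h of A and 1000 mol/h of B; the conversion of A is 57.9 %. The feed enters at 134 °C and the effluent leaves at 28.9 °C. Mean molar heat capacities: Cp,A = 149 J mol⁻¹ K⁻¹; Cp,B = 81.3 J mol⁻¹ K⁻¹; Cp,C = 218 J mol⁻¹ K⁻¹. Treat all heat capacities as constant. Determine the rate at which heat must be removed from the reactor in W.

Q_out = 21000 W

Extent of reaction ξ = 0.579 × 1000 = 579 mol/h
Reaction term: ξ·ΔH°_rxn = 579 × -88.5 = -51242 kJ/h
Sensible, feed 134→25 °C: -25103 kJ/h
Outlet flows (mol/h): A 421, B 421, C 579
Sensible, products 25→28.9 °C: 870.4 kJ/h
Q = ΔH = -75474 kJ/h = -20.965 kW
Heat removed = 20965 W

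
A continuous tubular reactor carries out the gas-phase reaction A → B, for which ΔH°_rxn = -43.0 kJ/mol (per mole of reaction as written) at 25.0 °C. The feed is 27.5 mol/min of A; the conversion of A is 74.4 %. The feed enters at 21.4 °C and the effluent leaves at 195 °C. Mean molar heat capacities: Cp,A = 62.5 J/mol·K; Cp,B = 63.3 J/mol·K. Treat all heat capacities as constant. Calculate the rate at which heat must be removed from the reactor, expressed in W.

Extent of reaction ξ = 0.744 × 27.5 = 20.46 mol/min
Reaction term: ξ·ΔH°_rxn = 20.46 × -43.0 = -879.78 kJ/min
Sensible, feed 21.4→25 °C: 6.1875 kJ/min
Outlet flows (mol/min): A 7.04, B 20.46
Sensible, products 25→195 °C: 294.97 kJ/min
Q = ΔH = -578.62 kJ/min = -9.6437 kW
Heat removed = 9643.7 W

Q_out = 9640 W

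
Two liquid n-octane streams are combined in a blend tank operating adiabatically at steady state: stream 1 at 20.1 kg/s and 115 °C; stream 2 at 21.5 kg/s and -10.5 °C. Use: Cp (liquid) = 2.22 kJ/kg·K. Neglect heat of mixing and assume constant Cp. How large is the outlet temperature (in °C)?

T_out = 50.1 °C

Adiabatic, steady state ⇒ Σ ṁᵢCp,ᵢ(T_out − Tᵢ) = 0
T_out = Σ ṁᵢCp,ᵢTᵢ / Σ ṁᵢCp,ᵢ
      = 4630.4 / 92.352 = 50.138 °C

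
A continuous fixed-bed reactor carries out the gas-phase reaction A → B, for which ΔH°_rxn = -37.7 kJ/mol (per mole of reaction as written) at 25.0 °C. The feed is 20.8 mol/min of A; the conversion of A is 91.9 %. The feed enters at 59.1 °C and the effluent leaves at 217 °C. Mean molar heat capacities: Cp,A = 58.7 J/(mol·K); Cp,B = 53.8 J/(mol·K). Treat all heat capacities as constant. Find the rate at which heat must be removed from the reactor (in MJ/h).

Q_out = 32.8 MJ/h

Extent of reaction ξ = 0.919 × 20.8 = 19.115 mol/min
Reaction term: ξ·ΔH°_rxn = 19.115 × -37.7 = -720.64 kJ/min
Sensible, feed 59.1→25 °C: -41.635 kJ/min
Outlet flows (mol/min): A 1.6848, B 19.115
Sensible, products 25→217 °C: 216.44 kJ/min
Q = ΔH = -545.84 kJ/min = -9.0973 kW
Heat removed = 32.75 MJ/h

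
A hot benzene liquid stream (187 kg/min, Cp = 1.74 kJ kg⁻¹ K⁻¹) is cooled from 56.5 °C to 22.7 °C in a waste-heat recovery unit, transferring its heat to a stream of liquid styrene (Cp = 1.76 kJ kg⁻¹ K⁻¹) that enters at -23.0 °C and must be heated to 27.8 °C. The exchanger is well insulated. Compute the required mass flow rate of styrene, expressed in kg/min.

ṁ_c = 123 kg/min

Heat released by hot stream: Q = 187 × 1.74 × (56.5 − 22.7) = 10998 kJ/min
Energy balance on cold side (adiabatic exchanger): Q = ṁ_c·Cp_c·(T_c,out − T_c,in)
ṁ_c = 10998 / [1.76 × (27.8 − -23.0)] = 123.01 kg/min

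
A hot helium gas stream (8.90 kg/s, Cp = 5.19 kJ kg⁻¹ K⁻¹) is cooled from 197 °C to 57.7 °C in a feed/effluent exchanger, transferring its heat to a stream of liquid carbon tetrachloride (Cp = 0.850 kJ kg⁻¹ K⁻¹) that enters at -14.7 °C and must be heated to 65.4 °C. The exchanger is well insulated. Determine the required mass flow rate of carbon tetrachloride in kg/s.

ṁ_c = 94.5 kg/s

Heat released by hot stream: Q = 8.90 × 5.19 × (197 − 57.7) = 6434.4 kJ/s
Energy balance on cold side (adiabatic exchanger): Q = ṁ_c·Cp_c·(T_c,out − T_c,in)
ṁ_c = 6434.4 / [0.850 × (65.4 − -14.7)] = 94.505 kg/s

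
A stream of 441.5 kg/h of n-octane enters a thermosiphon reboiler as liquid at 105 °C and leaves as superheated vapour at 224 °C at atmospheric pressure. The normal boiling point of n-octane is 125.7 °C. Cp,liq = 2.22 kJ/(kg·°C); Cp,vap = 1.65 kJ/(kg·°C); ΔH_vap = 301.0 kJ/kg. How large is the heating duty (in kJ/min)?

Q = 3750 kJ/min

liquid 105→125.7 °C: 45.954 kJ/kg
vaporisation at 125.7 °C: 301 kJ/kg
vapour 125.7→224 °C: 162.19 kJ/kg
Δh = 45.954 + 301 + 162.19 = 509.15 kJ/kg
Q = ṁ·Δh = 441.5 kg/h × 509.15 kJ/kg = 224790 kJ/h
|Q| = 62.441 kW = 3746.5 kJ/min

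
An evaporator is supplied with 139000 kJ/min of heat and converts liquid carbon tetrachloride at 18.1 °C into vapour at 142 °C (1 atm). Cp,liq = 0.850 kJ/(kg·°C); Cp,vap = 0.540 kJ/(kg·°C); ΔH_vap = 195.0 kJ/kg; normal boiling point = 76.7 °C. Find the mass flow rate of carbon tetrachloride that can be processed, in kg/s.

ṁ = 8.27 kg/s

Δh = 0.850×(76.7−18.1) + 195.0 + 0.540×(142−76.7) = 280.07 kJ/kg
Q = 139000 kJ/min = 2316.7 kJ/s = 2316.7 kJ/s
ṁ = Q/Δh = 2316.7 / 280.07 = 8.2717 kg/s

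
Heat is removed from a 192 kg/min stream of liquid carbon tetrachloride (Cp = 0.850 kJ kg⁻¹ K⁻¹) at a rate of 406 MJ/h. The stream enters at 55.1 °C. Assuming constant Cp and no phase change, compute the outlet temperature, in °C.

T_out = 13.6 °C

Q = 406 MJ/h = 6766.7 kJ/min
ΔT = Q/(ṁ·Cp) = 6766.7/(192×0.850) = 41.462 K
T_out = 55.1 − 41.462 = 13.638 °C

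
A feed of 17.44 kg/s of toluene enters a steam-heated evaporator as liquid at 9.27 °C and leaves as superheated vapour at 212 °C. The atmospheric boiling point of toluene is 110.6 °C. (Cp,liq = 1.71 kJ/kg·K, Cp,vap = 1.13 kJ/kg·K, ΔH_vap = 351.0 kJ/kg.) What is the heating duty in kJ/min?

liquid 9.27→110.6 °C: 173.27 kJ/kg
vaporisation at 110.6 °C: 351 kJ/kg
vapour 110.6→212 °C: 114.58 kJ/kg
Δh = 173.27 + 351 + 114.58 = 638.86 kJ/kg
Q = ṁ·Δh = 17.44 kg/s × 638.86 kJ/kg = 11142 kJ/s
|Q| = 11142 kW = 668500 kJ/min

Q = 668000 kJ/min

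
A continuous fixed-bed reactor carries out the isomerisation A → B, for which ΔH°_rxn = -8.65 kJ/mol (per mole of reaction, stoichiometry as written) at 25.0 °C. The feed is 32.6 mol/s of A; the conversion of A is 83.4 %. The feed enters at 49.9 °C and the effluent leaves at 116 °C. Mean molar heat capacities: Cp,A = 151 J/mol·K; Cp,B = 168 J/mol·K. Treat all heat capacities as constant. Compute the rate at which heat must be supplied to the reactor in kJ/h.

Extent of reaction ξ = 0.834 × 32.6 = 27.188 mol/s
Reaction term: ξ·ΔH°_rxn = 27.188 × -8.65 = -235.18 kJ/s
Sensible, feed 49.9→25 °C: -122.57 kJ/s
Outlet flows (mol/s): A 5.4116, B 27.188
Sensible, products 25→116 °C: 490.02 kJ/s
Q = ΔH = 132.26 kJ/s = 132.26 kW
Heat supplied = 476150 kJ/h

Q_in = 476000 kJ/h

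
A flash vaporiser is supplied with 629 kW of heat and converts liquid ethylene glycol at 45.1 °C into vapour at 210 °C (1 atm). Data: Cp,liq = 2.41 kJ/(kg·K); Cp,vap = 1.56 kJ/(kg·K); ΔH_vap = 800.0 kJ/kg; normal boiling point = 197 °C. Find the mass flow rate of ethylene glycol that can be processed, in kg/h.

Δh = 2.41×(197−45.1) + 800.0 + 1.56×(210−197) = 1186.4 kJ/kg
Q = 629 kW = 629 kJ/s = 2.2644e+06 kJ/h
ṁ = Q/Δh = 2.2644e+06 / 1186.4 = 1908.7 kg/h

ṁ = 1910 kg/h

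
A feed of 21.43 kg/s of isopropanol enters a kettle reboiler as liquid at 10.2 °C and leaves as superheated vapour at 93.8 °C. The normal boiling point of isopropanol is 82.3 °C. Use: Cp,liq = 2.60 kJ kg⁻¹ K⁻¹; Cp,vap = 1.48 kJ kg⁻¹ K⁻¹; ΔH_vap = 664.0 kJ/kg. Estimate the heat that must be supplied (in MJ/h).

Q = 67000 MJ/h

liquid 10.2→82.3 °C: 187.46 kJ/kg
vaporisation at 82.3 °C: 664 kJ/kg
vapour 82.3→93.8 °C: 17.02 kJ/kg
Δh = 187.46 + 664 + 17.02 = 868.48 kJ/kg
Q = ṁ·Δh = 21.43 kg/s × 868.48 kJ/kg = 18612 kJ/s
|Q| = 18612 kW = 67001 MJ/h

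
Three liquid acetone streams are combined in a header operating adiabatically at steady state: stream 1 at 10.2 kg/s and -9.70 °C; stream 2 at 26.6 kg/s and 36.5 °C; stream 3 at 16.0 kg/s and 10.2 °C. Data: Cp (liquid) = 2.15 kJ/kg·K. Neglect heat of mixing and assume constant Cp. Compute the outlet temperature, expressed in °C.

T_out = 19.6 °C

No heat crosses the boundary, so H_out = H_in.
T_out = Σ ṁᵢCp,ᵢTᵢ / Σ ṁᵢCp,ᵢ
      = 2225.6 / 113.52 = 19.605 °C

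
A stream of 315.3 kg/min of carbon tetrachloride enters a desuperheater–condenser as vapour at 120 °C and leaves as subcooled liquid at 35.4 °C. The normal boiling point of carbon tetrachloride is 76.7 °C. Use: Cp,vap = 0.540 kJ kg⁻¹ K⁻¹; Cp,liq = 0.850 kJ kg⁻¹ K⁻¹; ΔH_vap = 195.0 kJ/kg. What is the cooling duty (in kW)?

Q_c = 1330 kW

vapour 120→76.7 °C: -23.382 kJ/kg
condensation at 76.7 °C: -195 kJ/kg
liquid 76.7→35.4 °C: -35.105 kJ/kg
Δh = -23.382 + -195 + -35.105 = -253.49 kJ/kg
Q = ṁ·Δh = 315.3 kg/min × -253.49 kJ/kg = -79924 kJ/min
|Q| = 1332.1 kW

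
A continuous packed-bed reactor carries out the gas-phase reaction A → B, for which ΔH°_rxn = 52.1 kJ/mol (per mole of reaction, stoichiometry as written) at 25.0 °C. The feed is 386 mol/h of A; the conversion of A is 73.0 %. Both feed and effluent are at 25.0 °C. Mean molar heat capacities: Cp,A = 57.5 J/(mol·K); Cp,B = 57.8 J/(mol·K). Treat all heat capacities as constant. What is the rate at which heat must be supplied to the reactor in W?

Extent of reaction ξ = 0.730 × 386 = 281.78 mol/h
Reaction term: ξ·ΔH°_rxn = 281.78 × 52.1 = 14681 kJ/h
Q = ΔH = 14681 kJ/h = 4.078 kW
Heat supplied = 4078 W

Q_in = 4080 W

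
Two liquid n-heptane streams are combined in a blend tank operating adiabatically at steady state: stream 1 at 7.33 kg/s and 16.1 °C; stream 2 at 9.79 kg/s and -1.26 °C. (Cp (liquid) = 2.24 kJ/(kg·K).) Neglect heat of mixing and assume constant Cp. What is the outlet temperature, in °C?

Adiabatic, steady state ⇒ Σ ṁᵢCp,ᵢ(T_out − Tᵢ) = 0
Σ ṁᵢCp,ᵢTᵢ = 7.33×2.24×16.1 + 9.79×2.24×-1.26 = 236.72
Σ ṁᵢCp,ᵢ = 7.33×2.24 + 9.79×2.24 = 38.349
T_out = 236.72 / 38.349 = 6.1728 °C

T_out = 6.17 °C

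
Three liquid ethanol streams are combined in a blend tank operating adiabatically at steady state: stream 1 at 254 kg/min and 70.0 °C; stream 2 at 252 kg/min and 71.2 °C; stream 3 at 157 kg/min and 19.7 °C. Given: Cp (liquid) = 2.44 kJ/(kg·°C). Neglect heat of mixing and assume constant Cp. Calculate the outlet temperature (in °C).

T_out = 58.5 °C

No heat crosses the boundary, so H_out = H_in.
Σ ṁᵢCp,ᵢTᵢ = 254×2.44×70.0 + 252×2.44×71.2 + 157×2.44×19.7 = 94709
Σ ṁᵢCp,ᵢ = 254×2.44 + 252×2.44 + 157×2.44 = 1617.7
T_out = 94709 / 1617.7 = 58.545 °C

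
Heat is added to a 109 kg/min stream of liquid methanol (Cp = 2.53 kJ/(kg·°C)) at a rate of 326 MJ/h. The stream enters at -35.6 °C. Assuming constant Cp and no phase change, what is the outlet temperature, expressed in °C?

T_out = -15.9 °C

Q = 326 MJ/h = 5433.3 kJ/min
ΔT = Q/(ṁ·Cp) = 5433.3/(109×2.53) = 19.702 K
T_out = -35.6 + 19.702 = -15.898 °C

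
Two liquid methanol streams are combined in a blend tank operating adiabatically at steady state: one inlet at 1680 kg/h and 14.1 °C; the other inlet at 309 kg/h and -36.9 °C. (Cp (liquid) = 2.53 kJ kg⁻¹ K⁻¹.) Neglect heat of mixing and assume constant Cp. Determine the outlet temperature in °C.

Adiabatic, steady state ⇒ Σ ṁᵢCp,ᵢ(T_out − Tᵢ) = 0
T_out = Σ ṁᵢCp,ᵢTᵢ / Σ ṁᵢCp,ᵢ
      = 31083 / 5032.2 = 6.1769 °C

T_out = 6.18 °C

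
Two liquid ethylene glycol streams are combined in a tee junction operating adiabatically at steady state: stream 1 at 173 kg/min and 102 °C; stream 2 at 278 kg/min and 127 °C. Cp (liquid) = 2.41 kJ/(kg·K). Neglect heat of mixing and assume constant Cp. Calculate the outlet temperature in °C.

T_out = 117 °C

No heat crosses the boundary, so H_out = H_in.
T_out = Σ ṁᵢCp,ᵢTᵢ / Σ ṁᵢCp,ᵢ
      = 127610 / 1086.9 = 117.41 °C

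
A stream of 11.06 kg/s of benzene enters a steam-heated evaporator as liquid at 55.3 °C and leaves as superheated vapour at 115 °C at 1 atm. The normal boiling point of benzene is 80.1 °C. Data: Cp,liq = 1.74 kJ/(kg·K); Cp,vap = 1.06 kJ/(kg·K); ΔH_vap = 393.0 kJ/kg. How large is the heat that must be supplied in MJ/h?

liquid 55.3→80.1 °C: 43.152 kJ/kg
vaporisation at 80.1 °C: 393 kJ/kg
vapour 80.1→115 °C: 36.994 kJ/kg
Δh = 43.152 + 393 + 36.994 = 473.15 kJ/kg
Q = ṁ·Δh = 11.06 kg/s × 473.15 kJ/kg = 5233 kJ/s
|Q| = 5233 kW = 18839 MJ/h

Q = 18800 MJ/h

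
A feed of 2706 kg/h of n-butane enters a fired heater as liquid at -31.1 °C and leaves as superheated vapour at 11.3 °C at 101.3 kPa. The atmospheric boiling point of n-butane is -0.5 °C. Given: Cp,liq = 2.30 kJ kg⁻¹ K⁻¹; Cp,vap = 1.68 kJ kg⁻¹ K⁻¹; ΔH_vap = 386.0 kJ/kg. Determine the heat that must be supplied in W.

liquid -31.1→-0.5 °C: 70.38 kJ/kg
vaporisation at -0.5 °C: 386 kJ/kg
vapour -0.5→11.3 °C: 19.824 kJ/kg
Δh = 70.38 + 386 + 19.824 = 476.2 kJ/kg
Q = ṁ·Δh = 2706 kg/h × 476.2 kJ/kg = 1.2886e+06 kJ/h
|Q| = 357.95 kW = 357950 W

Q = 358000 W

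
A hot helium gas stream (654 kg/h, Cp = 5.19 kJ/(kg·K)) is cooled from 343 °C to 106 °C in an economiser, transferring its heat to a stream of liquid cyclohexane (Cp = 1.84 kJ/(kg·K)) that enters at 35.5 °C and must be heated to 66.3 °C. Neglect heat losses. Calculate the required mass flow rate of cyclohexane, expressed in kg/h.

ṁ_c = 14200 kg/h

Heat released by hot stream: Q = 654 × 5.19 × (343 − 106) = 804440 kJ/h
Energy balance on cold side (adiabatic exchanger): Q = ṁ_c·Cp_c·(T_c,out − T_c,in)
ṁ_c = 804440 / [1.84 × (66.3 − 35.5)] = 14195 kg/h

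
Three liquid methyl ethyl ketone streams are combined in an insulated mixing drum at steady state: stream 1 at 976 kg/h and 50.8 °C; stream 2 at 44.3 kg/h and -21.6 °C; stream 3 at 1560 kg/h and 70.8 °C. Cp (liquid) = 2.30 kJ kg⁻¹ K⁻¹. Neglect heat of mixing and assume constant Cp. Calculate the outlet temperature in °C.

T_out = 61.6 °C

No heat crosses the boundary, so H_out = H_in.
Σ ṁᵢCp,ᵢTᵢ = 976×2.30×50.8 + 44.3×2.30×-21.6 + 1560×2.30×70.8 = 365870
Σ ṁᵢCp,ᵢ = 976×2.30 + 44.3×2.30 + 1560×2.30 = 5934.7
T_out = 365870 / 5934.7 = 61.649 °C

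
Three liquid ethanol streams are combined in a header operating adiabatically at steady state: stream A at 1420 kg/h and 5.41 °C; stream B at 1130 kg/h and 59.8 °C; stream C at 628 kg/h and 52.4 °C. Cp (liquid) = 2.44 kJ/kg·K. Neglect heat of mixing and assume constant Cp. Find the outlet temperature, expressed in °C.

Adiabatic, steady state ⇒ Σ ṁᵢCp,ᵢ(T_out − Tᵢ) = 0
Σ ṁᵢCp,ᵢTᵢ = 1420×2.44×5.41 + 1130×2.44×59.8 + 628×2.44×52.4 = 263920
Σ ṁᵢCp,ᵢ = 1420×2.44 + 1130×2.44 + 628×2.44 = 7754.3
T_out = 263920 / 7754.3 = 34.035 °C

T_out = 34.0 °C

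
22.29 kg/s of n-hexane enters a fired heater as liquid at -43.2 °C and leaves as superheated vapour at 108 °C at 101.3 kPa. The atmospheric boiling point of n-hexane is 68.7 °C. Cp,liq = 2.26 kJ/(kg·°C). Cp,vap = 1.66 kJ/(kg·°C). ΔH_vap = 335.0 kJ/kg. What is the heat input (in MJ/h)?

Q = 52400 MJ/h

liquid -43.2→68.7 °C: 252.89 kJ/kg
vaporisation at 68.7 °C: 335 kJ/kg
vapour 68.7→108 °C: 65.238 kJ/kg
Δh = 252.89 + 335 + 65.238 = 653.13 kJ/kg
Q = ṁ·Δh = 22.29 kg/s × 653.13 kJ/kg = 14558 kJ/s
|Q| = 14558 kW = 52410 MJ/h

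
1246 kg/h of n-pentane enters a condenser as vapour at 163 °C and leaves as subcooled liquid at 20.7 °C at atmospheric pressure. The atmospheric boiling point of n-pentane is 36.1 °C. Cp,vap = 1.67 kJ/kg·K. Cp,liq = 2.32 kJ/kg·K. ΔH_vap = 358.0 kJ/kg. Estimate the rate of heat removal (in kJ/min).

vapour 163→36.1 °C: -211.92 kJ/kg
condensation at 36.1 °C: -358 kJ/kg
liquid 36.1→20.7 °C: -35.728 kJ/kg
Δh = -211.92 + -358 + -35.728 = -605.65 kJ/kg
Q = ṁ·Δh = 1246 kg/h × -605.65 kJ/kg = -754640 kJ/h
|Q| = 209.62 kW = 12577 kJ/min

Q_c = 12600 kJ/min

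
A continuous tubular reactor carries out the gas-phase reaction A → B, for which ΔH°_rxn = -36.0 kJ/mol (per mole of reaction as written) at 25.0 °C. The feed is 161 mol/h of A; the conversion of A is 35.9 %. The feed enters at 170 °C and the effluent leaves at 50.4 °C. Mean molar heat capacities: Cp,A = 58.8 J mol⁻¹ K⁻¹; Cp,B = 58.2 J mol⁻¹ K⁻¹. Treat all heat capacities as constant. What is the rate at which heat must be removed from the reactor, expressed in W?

Q_out = 893 W

Extent of reaction ξ = 0.359 × 161 = 57.799 mol/h
Reaction term: ξ·ΔH°_rxn = 57.799 × -36.0 = -2080.8 kJ/h
Sensible, feed 170→25 °C: -1372.7 kJ/h
Outlet flows (mol/h): A 103.2, B 57.799
Sensible, products 25→50.4 °C: 239.58 kJ/h
Q = ΔH = -3213.9 kJ/h = -0.89274 kW
Heat removed = 892.74 W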